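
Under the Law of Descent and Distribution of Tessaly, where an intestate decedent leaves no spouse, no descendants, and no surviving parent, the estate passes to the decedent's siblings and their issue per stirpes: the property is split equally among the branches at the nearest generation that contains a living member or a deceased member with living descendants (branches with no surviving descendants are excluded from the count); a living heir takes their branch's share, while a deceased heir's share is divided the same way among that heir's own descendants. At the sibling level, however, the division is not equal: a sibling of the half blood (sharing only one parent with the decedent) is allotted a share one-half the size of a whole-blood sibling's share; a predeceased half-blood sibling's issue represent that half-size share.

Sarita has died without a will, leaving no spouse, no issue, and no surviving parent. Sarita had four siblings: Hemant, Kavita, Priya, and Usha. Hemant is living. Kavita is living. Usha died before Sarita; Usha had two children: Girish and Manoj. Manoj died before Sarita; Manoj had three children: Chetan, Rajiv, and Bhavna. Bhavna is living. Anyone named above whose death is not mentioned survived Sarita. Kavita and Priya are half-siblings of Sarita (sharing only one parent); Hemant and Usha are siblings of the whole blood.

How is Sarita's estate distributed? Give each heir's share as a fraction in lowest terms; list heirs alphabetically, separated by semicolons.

No spouse, descendants, or parent survives, so the estate passes to Sarita's siblings per stirpes.
Half-blood siblings count for one-half the weight of whole-blood siblings at the initial division.
Dividing 1 in proportion to weights (total weight 3): Hemant (weight 1) → 1/3; Kavita (weight 1/2) → 1/6; Priya (weight 1/2) → 1/6; Usha (weight 1) → 1/3.
Hemant is living and takes 1/3.
Kavita is living and takes 1/6.
Priya is living and takes 1/6.
Usha predeceased; the 1/3 allotted to Usha's branch passes to Usha's issue by representation.
The 1/3 is divided into 2 equal shares of 1/6 among Girish, Manoj.
Girish is living and takes 1/6.
Manoj predeceased; the 1/6 allotted to Manoj's branch passes to Manoj's issue by representation.
The 1/6 is divided into 3 equal shares of 1/18 among Chetan, Rajiv, Bhavna.
Chetan is living and takes 1/18.
Rajiv is living and takes 1/18.
Bhavna is living and takes 1/18.

Bhavna 1/18; Chetan 1/18; Girish 1/6; Hemant 1/3; Kavita 1/6; Priya 1/6; Rajiv 1/18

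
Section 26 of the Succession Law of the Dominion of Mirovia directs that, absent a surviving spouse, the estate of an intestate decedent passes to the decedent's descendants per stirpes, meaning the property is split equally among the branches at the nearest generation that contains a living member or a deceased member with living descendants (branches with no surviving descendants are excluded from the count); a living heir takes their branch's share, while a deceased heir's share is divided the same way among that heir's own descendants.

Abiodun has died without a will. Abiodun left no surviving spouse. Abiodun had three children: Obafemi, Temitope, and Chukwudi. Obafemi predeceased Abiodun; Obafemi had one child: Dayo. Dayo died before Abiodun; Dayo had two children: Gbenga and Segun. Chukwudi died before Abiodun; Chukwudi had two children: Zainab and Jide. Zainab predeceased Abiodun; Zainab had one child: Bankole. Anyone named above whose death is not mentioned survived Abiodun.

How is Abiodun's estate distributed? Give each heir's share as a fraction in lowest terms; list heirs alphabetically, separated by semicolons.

Bankole 1/6; Gbenga 1/6; Jide 1/6; Segun 1/6; Temitope 1/3

There is no surviving spouse, so the entire estate passes to Abiodun's descendants per stirpes.
The estate is divided into 3 equal shares of 1/3 among Obafemi, Temitope, Chukwudi.
Obafemi predeceased; the 1/3 allotted to Obafemi's branch passes to Obafemi's issue by representation.
Dayo's line is the sole branch at this level, so the full 1/3 passes to Dayo's issue by representation.
The 1/3 is divided into 2 equal shares of 1/6 among Gbenga, Segun.
Gbenga is living and takes 1/6.
Segun is living and takes 1/6.
Temitope is living and takes 1/3.
Chukwudi predeceased; the 1/3 allotted to Chukwudi's branch passes to Chukwudi's issue by representation.
The 1/3 is divided into 2 equal shares of 1/6 among Zainab, Jide.
Zainab predeceased; the 1/6 allotted to Zainab's branch passes to Zainab's issue by representation.
Bankole is the sole taker at this level and receives the full 1/6.
Jide is living and takes 1/6.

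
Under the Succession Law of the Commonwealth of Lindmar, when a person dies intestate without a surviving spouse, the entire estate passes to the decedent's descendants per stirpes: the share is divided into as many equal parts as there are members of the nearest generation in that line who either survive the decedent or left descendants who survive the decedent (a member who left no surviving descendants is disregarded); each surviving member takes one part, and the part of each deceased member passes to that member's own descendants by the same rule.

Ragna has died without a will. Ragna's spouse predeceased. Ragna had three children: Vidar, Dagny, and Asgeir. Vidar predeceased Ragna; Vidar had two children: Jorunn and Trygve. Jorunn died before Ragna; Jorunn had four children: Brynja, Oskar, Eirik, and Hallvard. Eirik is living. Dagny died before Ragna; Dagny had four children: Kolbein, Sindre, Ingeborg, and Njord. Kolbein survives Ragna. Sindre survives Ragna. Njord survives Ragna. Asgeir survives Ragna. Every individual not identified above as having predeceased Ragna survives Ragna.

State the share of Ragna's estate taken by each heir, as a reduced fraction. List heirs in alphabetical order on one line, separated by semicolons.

There is no surviving spouse, so the entire estate passes to Ragna's descendants per stirpes.
The estate is divided into 3 equal shares of 1/3 among Vidar, Dagny, Asgeir.
Vidar predeceased; the 1/3 allotted to Vidar's branch passes to Vidar's issue by representation.
The 1/3 is divided into 2 equal shares of 1/6 among Jorunn, Trygve.
Jorunn predeceased; the 1/6 allotted to Jorunn's branch passes to Jorunn's issue by representation.
The 1/6 is divided into 4 equal shares of 1/24 among Brynja, Oskar, Eirik, Hallvard.
Brynja is living and takes 1/24.
Oskar is living and takes 1/24.
Eirik is living and takes 1/24.
Hallvard is living and takes 1/24.
Trygve is living and takes 1/6.
Dagny predeceased; the 1/3 allotted to Dagny's branch passes to Dagny's issue by representation.
The 1/3 is divided into 4 equal shares of 1/12 among Kolbein, Sindre, Ingeborg, Njord.
Kolbein is living and takes 1/12.
Sindre is living and takes 1/12.
Ingeborg is living and takes 1/12.
Njord is living and takes 1/12.
Asgeir is living and takes 1/3.

Asgeir 1/3; Brynja 1/24; Eirik 1/24; Hallvard 1/24; Ingeborg 1/12; Kolbein 1/12; Njord 1/12; Oskar 1/24; Sindre 1/12; Trygve 1/6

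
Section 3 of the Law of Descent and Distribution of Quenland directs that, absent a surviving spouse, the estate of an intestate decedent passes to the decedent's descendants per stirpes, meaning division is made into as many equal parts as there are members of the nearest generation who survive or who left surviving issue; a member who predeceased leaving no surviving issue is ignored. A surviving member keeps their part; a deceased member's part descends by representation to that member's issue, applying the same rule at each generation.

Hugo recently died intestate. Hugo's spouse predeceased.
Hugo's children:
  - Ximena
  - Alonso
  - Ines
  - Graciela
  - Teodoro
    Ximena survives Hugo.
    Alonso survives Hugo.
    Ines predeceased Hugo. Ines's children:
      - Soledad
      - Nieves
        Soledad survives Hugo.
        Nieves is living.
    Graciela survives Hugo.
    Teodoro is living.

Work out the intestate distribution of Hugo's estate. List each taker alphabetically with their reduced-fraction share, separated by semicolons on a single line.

There is no surviving spouse, so the entire estate passes to Hugo's descendants per stirpes.
The estate is divided into 5 equal shares of 1/5 among Ximena, Alonso, Ines, Graciela, Teodoro.
Ximena is living and takes 1/5.
Alonso is living and takes 1/5.
Ines predeceased; the 1/5 allotted to Ines's branch passes to Ines's issue by representation.
The 1/5 is divided into 2 equal shares of 1/10 among Soledad, Nieves.
Soledad is living and takes 1/10.
Nieves is living and takes 1/10.
Graciela is living and takes 1/5.
Teodoro is living and takes 1/5.

Alonso 1/5; Graciela 1/5; Nieves 1/10; Soledad 1/10; Teodoro 1/5; Ximena 1/5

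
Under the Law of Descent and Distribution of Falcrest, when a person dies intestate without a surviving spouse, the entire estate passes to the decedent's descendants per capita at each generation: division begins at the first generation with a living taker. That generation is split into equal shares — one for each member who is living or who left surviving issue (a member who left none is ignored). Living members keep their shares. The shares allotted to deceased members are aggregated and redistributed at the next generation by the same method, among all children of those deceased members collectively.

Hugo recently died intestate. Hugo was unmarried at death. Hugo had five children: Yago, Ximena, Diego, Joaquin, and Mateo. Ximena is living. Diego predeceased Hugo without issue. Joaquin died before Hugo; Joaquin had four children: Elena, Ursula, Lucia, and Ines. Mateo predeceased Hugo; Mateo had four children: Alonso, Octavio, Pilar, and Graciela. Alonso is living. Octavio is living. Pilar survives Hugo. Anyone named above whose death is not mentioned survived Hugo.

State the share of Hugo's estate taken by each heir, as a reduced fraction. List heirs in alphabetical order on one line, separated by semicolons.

There is no surviving spouse, so the entire estate passes to Hugo's descendants per capita at each generation.
At generation 1 (Yago, Ximena, Joaquin, Mateo) there are 4 shares of (1)/4 = 1/4 each.
Living: Yago and Ximena — each takes 1/4.
Deceased: Joaquin and Mateo. Their combined 1/2 is pooled and carried to generation 2.
At generation 2 (Elena, Ursula, Lucia, Ines, Alonso, Octavio, Pilar, Graciela) there are 8 shares of (1/2)/8 = 1/16 each.
Living: Elena, Ursula, Lucia, Ines, Alonso, Octavio, Pilar, and Graciela — each takes 1/16.

Alonso 1/16; Elena 1/16; Graciela 1/16; Ines 1/16; Lucia 1/16; Octavio 1/16; Pilar 1/16; Ursula 1/16; Ximena 1/4; Yago 1/4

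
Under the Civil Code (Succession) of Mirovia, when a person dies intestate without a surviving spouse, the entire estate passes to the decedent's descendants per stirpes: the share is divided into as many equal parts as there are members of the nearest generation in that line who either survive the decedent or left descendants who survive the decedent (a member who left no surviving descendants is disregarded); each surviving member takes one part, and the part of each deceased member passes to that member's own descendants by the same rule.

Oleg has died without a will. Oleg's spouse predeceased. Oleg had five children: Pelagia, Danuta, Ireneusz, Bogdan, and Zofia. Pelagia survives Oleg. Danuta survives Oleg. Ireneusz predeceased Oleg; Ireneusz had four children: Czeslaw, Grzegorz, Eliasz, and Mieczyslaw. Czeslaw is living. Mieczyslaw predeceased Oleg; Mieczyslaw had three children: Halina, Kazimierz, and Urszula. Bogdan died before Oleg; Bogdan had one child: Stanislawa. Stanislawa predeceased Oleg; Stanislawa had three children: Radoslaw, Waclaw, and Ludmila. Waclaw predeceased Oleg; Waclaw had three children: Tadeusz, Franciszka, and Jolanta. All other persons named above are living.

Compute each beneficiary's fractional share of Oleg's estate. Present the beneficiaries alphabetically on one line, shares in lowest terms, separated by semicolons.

Czeslaw 1/20; Danuta 1/5; Eliasz 1/20; Franciszka 1/45; Grzegorz 1/20; Halina 1/60; Jolanta 1/45; Kazimierz 1/60; Ludmila 1/15; Pelagia 1/5; Radoslaw 1/15; Tadeusz 1/45; Urszula 1/60; Zofia 1/5

There is no surviving spouse, so the entire estate passes to Oleg's descendants per stirpes.
The estate is divided into 5 equal shares of 1/5 among Pelagia, Danuta, Ireneusz, Bogdan, Zofia.
Pelagia is living and takes 1/5.
Danuta is living and takes 1/5.
Ireneusz predeceased; the 1/5 allotted to Ireneusz's branch passes to Ireneusz's issue by representation.
The 1/5 is divided into 4 equal shares of 1/20 among Czeslaw, Grzegorz, Eliasz, Mieczyslaw.
Czeslaw is living and takes 1/20.
Grzegorz is living and takes 1/20.
Eliasz is living and takes 1/20.
Mieczyslaw predeceased; the 1/20 allotted to Mieczyslaw's branch passes to Mieczyslaw's issue by representation.
The 1/20 is divided into 3 equal shares of 1/60 among Halina, Kazimierz, Urszula.
Halina is living and takes 1/60.
Kazimierz is living and takes 1/60.
Urszula is living and takes 1/60.
Bogdan predeceased; the 1/5 allotted to Bogdan's branch passes to Bogdan's issue by representation.
Stanislawa's line is the sole branch at this level, so the full 1/5 passes to Stanislawa's issue by representation.
The 1/5 is divided into 3 equal shares of 1/15 among Radoslaw, Waclaw, Ludmila.
Radoslaw is living and takes 1/15.
Waclaw predeceased; the 1/15 allotted to Waclaw's branch passes to Waclaw's issue by representation.
The 1/15 is divided into 3 equal shares of 1/45 among Tadeusz, Franciszka, Jolanta.
Tadeusz is living and takes 1/45.
Franciszka is living and takes 1/45.
Jolanta is living and takes 1/45.
Ludmila is living and takes 1/15.
Zofia is living and takes 1/5.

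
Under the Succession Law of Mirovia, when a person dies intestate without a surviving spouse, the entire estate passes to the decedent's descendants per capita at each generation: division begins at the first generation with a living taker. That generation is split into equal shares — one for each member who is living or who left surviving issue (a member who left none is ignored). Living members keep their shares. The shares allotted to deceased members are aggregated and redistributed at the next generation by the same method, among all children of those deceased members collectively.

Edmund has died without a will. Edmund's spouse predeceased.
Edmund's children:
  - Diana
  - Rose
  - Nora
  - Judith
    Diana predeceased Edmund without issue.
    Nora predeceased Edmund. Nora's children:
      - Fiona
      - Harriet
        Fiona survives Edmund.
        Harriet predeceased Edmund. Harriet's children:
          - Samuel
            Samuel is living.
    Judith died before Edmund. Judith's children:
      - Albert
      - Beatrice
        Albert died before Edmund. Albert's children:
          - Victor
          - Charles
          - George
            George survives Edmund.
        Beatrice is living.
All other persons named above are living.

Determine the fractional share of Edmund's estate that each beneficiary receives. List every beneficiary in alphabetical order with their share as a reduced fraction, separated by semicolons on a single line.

Beatrice 1/6; Charles 1/12; Fiona 1/6; George 1/12; Rose 1/3; Samuel 1/12; Victor 1/12

There is no surviving spouse, so the entire estate passes to Edmund's descendants per capita at each generation.
At generation 1 (Rose, Nora, Judith) there are 3 shares of (1)/3 = 1/3 each.
Living: Rose — each takes 1/3.
Deceased: Nora and Judith. Their combined 2/3 is pooled and carried to generation 2.
At generation 2 (Fiona, Harriet, Albert, Beatrice) there are 4 shares of (2/3)/4 = 1/6 each.
Living: Fiona and Beatrice — each takes 1/6.
Deceased: Harriet and Albert. Their combined 1/3 is pooled and carried to generation 3.
At generation 3 (Samuel, Victor, Charles, George) there are 4 shares of (1/3)/4 = 1/12 each.
Living: Samuel, Victor, Charles, and George — each takes 1/12.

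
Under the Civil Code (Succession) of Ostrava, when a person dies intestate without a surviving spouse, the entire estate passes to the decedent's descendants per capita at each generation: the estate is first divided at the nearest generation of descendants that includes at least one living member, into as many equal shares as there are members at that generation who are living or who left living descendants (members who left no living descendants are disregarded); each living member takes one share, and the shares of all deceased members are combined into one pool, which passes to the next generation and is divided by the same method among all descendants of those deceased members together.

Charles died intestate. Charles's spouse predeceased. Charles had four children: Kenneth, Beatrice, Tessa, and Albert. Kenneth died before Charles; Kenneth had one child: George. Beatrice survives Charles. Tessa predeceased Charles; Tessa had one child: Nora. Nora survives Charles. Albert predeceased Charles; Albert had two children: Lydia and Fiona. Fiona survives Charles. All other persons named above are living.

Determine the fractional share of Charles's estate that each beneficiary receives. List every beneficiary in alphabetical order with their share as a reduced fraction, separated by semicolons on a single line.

Beatrice 1/4; Fiona 3/16; George 3/16; Lydia 3/16; Nora 3/16

There is no surviving spouse, so the entire estate passes to Charles's descendants per capita at each generation.
At generation 1 (Kenneth, Beatrice, Tessa, Albert) there are 4 shares of (1)/4 = 1/4 each.
Living: Beatrice — each takes 1/4.
Deceased: Kenneth, Tessa, and Albert. Their combined 3/4 is pooled and carried to generation 2.
At generation 2 (George, Nora, Lydia, Fiona) there are 4 shares of (3/4)/4 = 3/16 each.
Living: George, Nora, Lydia, and Fiona — each takes 3/16.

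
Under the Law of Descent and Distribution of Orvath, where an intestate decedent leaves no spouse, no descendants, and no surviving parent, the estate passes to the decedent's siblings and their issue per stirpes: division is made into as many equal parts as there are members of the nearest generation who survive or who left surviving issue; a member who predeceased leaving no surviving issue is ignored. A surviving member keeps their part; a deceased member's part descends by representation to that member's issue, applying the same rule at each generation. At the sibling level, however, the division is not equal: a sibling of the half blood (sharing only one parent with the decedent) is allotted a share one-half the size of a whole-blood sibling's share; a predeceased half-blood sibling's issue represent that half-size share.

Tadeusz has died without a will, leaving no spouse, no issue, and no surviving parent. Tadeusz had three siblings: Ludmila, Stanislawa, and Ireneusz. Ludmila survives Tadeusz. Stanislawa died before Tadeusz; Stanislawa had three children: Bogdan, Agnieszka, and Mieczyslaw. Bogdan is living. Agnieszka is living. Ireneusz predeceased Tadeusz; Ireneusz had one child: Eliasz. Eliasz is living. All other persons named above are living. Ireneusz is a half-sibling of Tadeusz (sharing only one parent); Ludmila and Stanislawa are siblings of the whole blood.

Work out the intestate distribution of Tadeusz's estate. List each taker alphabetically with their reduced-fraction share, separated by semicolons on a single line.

Agnieszka 2/15; Bogdan 2/15; Eliasz 1/5; Ludmila 2/5; Mieczyslaw 2/15

No spouse, descendants, or parent survives, so the estate passes to Tadeusz's siblings per stirpes.
Half-blood siblings count for one-half the weight of whole-blood siblings at the initial division.
Dividing 1 in proportion to weights (total weight 5/2): Ludmila (weight 1) → 2/5; Stanislawa (weight 1) → 2/5; Ireneusz (weight 1/2) → 1/5.
Ludmila is living and takes 2/5.
Stanislawa predeceased; the 2/5 allotted to Stanislawa's branch passes to Stanislawa's issue by representation.
The 2/5 is divided into 3 equal shares of 2/15 among Bogdan, Agnieszka, Mieczyslaw.
Bogdan is living and takes 2/15.
Agnieszka is living and takes 2/15.
Mieczyslaw is living and takes 2/15.
Ireneusz predeceased; the 1/5 allotted to Ireneusz's branch passes to Ireneusz's issue by representation.
Eliasz is the sole taker at this level and receives the full 1/5.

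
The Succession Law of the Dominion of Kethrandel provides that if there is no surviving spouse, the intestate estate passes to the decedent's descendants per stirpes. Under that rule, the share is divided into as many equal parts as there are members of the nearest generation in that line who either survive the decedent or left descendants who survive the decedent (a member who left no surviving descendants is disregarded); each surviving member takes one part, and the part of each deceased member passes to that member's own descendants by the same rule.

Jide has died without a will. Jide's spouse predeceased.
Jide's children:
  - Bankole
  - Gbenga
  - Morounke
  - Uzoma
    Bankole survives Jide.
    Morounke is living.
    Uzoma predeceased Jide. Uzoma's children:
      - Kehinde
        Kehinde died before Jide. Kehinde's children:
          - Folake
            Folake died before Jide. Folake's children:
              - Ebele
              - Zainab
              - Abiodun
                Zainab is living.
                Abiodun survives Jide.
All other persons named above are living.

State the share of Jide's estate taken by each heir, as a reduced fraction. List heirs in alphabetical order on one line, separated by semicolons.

There is no surviving spouse, so the entire estate passes to Jide's descendants per stirpes.
The estate is divided into 4 equal shares of 1/4 among Bankole, Gbenga, Morounke, Uzoma.
Bankole is living and takes 1/4.
Gbenga is living and takes 1/4.
Morounke is living and takes 1/4.
Uzoma predeceased; the 1/4 allotted to Uzoma's branch passes to Uzoma's issue by representation.
Kehinde's line is the sole branch at this level, so the full 1/4 passes to Kehinde's issue by representation.
Folake's line is the sole branch at this level, so the full 1/4 passes to Folake's issue by representation.
The 1/4 is divided into 3 equal shares of 1/12 among Ebele, Zainab, Abiodun.
Ebele is living and takes 1/12.
Zainab is living and takes 1/12.
Abiodun is living and takes 1/12.

Abiodun 1/12; Bankole 1/4; Ebele 1/12; Gbenga 1/4; Morounke 1/4; Zainab 1/12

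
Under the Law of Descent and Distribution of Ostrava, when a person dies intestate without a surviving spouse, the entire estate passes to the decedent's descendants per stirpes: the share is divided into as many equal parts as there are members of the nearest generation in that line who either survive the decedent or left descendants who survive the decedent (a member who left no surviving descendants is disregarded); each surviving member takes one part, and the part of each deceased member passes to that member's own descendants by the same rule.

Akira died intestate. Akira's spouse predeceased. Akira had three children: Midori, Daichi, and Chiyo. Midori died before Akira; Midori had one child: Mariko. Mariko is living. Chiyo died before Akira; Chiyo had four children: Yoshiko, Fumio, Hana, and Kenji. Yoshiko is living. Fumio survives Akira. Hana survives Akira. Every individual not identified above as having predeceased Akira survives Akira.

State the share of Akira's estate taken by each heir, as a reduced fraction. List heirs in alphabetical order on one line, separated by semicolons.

There is no surviving spouse, so the entire estate passes to Akira's descendants per stirpes.
The estate is divided into 3 equal shares of 1/3 among Midori, Daichi, Chiyo.
Midori predeceased; the 1/3 allotted to Midori's branch passes to Midori's issue by representation.
Mariko is the sole taker at this level and receives the full 1/3.
Daichi is living and takes 1/3.
Chiyo predeceased; the 1/3 allotted to Chiyo's branch passes to Chiyo's issue by representation.
The 1/3 is divided into 4 equal shares of 1/12 among Yoshiko, Fumio, Hana, Kenji.
Yoshiko is living and takes 1/12.
Fumio is living and takes 1/12.
Hana is living and takes 1/12.
Kenji is living and takes 1/12.

Daichi 1/3; Fumio 1/12; Hana 1/12; Kenji 1/12; Mariko 1/3; Yoshiko 1/12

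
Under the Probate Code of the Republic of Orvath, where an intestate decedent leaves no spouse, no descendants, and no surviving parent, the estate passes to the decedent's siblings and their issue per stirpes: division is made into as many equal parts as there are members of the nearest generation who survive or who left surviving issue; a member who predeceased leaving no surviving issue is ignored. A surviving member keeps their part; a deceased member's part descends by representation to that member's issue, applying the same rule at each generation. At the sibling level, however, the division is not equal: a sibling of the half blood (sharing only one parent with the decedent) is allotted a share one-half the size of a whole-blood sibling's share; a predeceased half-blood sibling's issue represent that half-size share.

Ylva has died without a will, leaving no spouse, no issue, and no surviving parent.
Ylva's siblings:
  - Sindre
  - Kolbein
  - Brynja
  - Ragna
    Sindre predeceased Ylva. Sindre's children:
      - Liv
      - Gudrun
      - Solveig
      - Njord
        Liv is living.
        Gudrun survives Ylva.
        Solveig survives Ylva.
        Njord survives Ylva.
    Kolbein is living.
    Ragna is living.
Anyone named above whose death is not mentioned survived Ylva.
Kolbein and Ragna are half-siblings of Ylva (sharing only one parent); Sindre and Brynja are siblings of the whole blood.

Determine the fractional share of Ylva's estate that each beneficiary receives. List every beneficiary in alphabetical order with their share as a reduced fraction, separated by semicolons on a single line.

Brynja 1/3; Gudrun 1/12; Kolbein 1/6; Liv 1/12; Njord 1/12; Ragna 1/6; Solveig 1/12

No spouse, descendants, or parent survives, so the estate passes to Ylva's siblings per stirpes.
Half-blood siblings count for one-half the weight of whole-blood siblings at the initial division.
Dividing 1 in proportion to weights (total weight 3): Sindre (weight 1) → 1/3; Kolbein (weight 1/2) → 1/6; Brynja (weight 1) → 1/3; Ragna (weight 1/2) → 1/6.
Sindre predeceased; the 1/3 allotted to Sindre's branch passes to Sindre's issue by representation.
The 1/3 is divided into 4 equal shares of 1/12 among Liv, Gudrun, Solveig, Njord.
Liv is living and takes 1/12.
Gudrun is living and takes 1/12.
Solveig is living and takes 1/12.
Njord is living and takes 1/12.
Kolbein is living and takes 1/6.
Brynja is living and takes 1/3.
Ragna is living and takes 1/6.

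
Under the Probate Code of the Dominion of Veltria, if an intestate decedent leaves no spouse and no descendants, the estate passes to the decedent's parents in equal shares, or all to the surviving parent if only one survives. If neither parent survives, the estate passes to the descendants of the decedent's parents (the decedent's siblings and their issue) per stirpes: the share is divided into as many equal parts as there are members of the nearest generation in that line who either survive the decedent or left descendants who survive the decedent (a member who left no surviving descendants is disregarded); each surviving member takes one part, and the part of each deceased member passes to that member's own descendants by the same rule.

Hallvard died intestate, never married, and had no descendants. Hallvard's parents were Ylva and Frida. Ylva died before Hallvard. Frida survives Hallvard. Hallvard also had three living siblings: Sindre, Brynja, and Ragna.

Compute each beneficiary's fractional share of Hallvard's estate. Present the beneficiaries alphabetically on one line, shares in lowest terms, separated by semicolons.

Only one parent, Frida, survives, so Frida takes the entire estate. The siblings take nothing because a surviving parent has priority.

Frida 1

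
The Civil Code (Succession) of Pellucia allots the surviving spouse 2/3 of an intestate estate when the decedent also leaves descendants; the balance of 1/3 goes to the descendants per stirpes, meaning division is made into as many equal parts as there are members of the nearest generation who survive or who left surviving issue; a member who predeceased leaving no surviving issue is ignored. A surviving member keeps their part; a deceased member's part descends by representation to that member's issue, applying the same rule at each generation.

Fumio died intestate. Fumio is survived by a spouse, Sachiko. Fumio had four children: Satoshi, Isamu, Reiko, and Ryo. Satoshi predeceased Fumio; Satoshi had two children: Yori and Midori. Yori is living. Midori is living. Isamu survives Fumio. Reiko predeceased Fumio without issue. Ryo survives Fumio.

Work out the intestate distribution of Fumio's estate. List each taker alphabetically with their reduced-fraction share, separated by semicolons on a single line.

Isamu 1/9; Midori 1/18; Ryo 1/9; Sachiko 2/3; Yori 1/18

Sachiko, as surviving spouse, takes 2/3.
The remaining 1/3 passes to Fumio's descendants per stirpes.
Reiko left no surviving issue, so that branch lapses and is disregarded.
The 1/3 is divided into 3 equal shares of 1/9 among Satoshi, Isamu, Ryo.
Satoshi predeceased; the 1/9 allotted to Satoshi's branch passes to Satoshi's issue by representation.
The 1/9 is divided into 2 equal shares of 1/18 among Yori, Midori.
Yori is living and takes 1/18.
Midori is living and takes 1/18.
Isamu is living and takes 1/9.
Ryo is living and takes 1/9.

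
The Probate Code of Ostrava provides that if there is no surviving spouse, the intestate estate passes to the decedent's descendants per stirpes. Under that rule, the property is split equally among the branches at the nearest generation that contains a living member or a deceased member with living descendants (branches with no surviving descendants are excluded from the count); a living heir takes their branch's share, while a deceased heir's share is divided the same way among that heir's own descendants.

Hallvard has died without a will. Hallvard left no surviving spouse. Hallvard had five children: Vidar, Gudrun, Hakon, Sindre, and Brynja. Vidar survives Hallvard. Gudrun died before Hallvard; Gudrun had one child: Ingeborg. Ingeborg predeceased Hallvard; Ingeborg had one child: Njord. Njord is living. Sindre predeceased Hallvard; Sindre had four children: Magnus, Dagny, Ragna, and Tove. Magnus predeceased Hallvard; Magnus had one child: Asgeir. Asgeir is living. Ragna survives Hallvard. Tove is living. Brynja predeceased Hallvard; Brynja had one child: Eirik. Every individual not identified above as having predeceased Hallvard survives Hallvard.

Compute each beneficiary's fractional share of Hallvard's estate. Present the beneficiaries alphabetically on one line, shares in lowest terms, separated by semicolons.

There is no surviving spouse, so the entire estate passes to Hallvard's descendants per stirpes.
The estate is divided into 5 equal shares of 1/5 among Vidar, Gudrun, Hakon, Sindre, Brynja.
Vidar is living and takes 1/5.
Gudrun predeceased; the 1/5 allotted to Gudrun's branch passes to Gudrun's issue by representation.
Ingeborg's line is the sole branch at this level, so the full 1/5 passes to Ingeborg's issue by representation.
Njord is the sole taker at this level and receives the full 1/5.
Hakon is living and takes 1/5.
Sindre predeceased; the 1/5 allotted to Sindre's branch passes to Sindre's issue by representation.
The 1/5 is divided into 4 equal shares of 1/20 among Magnus, Dagny, Ragna, Tove.
Magnus predeceased; the 1/20 allotted to Magnus's branch passes to Magnus's issue by representation.
Asgeir is the sole taker at this level and receives the full 1/20.
Dagny is living and takes 1/20.
Ragna is living and takes 1/20.
Tove is living and takes 1/20.
Brynja predeceased; the 1/5 allotted to Brynja's branch passes to Brynja's issue by representation.
Eirik is the sole taker at this level and receives the full 1/5.

Asgeir 1/20; Dagny 1/20; Eirik 1/5; Hakon 1/5; Njord 1/5; Ragna 1/20; Tove 1/20; Vidar 1/5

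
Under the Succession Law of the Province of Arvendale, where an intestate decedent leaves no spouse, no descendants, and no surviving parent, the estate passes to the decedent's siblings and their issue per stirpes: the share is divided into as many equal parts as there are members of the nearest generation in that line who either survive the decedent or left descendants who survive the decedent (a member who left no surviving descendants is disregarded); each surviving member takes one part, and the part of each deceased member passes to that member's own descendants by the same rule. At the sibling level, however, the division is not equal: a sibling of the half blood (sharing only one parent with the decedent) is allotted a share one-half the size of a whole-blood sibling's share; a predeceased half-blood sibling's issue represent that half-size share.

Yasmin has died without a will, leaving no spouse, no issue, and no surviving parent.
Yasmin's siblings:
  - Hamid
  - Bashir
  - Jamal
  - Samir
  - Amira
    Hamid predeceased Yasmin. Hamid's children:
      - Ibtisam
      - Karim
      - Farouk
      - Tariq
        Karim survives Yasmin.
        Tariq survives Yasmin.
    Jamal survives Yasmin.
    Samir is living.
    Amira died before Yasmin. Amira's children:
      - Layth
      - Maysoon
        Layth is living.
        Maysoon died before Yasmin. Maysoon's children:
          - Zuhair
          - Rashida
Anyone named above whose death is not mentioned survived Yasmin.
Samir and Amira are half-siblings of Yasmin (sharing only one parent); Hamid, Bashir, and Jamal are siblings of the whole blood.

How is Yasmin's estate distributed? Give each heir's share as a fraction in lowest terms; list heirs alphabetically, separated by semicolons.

No spouse, descendants, or parent survives, so the estate passes to Yasmin's siblings per stirpes.
Half-blood siblings count for one-half the weight of whole-blood siblings at the initial division.
Dividing 1 in proportion to weights (total weight 4): Hamid (weight 1) → 1/4; Bashir (weight 1) → 1/4; Jamal (weight 1) → 1/4; Samir (weight 1/2) → 1/8; Amira (weight 1/2) → 1/8.
Hamid predeceased; the 1/4 allotted to Hamid's branch passes to Hamid's issue by representation.
The 1/4 is divided into 4 equal shares of 1/16 among Ibtisam, Karim, Farouk, Tariq.
Ibtisam is living and takes 1/16.
Karim is living and takes 1/16.
Farouk is living and takes 1/16.
Tariq is living and takes 1/16.
Bashir is living and takes 1/4.
Jamal is living and takes 1/4.
Samir is living and takes 1/8.
Amira predeceased; the 1/8 allotted to Amira's branch passes to Amira's issue by representation.
The 1/8 is divided into 2 equal shares of 1/16 among Layth, Maysoon.
Layth is living and takes 1/16.
Maysoon predeceased; the 1/16 allotted to Maysoon's branch passes to Maysoon's issue by representation.
The 1/16 is divided into 2 equal shares of 1/32 among Zuhair, Rashida.
Zuhair is living and takes 1/32.
Rashida is living and takes 1/32.

Bashir 1/4; Farouk 1/16; Ibtisam 1/16; Jamal 1/4; Karim 1/16; Layth 1/16; Rashida 1/32; Samir 1/8; Tariq 1/16; Zuhair 1/32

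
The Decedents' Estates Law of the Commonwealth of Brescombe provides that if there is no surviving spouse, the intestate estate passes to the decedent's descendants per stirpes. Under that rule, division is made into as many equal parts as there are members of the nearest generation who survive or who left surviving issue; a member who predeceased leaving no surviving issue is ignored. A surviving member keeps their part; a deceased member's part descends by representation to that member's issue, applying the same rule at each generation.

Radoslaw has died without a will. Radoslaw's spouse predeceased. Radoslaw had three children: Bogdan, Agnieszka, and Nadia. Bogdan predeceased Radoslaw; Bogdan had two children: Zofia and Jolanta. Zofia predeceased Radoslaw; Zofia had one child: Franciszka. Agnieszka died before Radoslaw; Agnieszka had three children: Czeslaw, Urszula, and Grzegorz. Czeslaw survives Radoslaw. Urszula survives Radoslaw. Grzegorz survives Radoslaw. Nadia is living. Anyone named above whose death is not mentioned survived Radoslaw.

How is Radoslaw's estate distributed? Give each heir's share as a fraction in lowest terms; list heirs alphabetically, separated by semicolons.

Czeslaw 1/9; Franciszka 1/6; Grzegorz 1/9; Jolanta 1/6; Nadia 1/3; Urszula 1/9

There is no surviving spouse, so the entire estate passes to Radoslaw's descendants per stirpes.
The estate is divided into 3 equal shares of 1/3 among Bogdan, Agnieszka, Nadia.
Bogdan predeceased; the 1/3 allotted to Bogdan's branch passes to Bogdan's issue by representation.
The 1/3 is divided into 2 equal shares of 1/6 among Zofia, Jolanta.
Zofia predeceased; the 1/6 allotted to Zofia's branch passes to Zofia's issue by representation.
Franciszka is the sole taker at this level and receives the full 1/6.
Jolanta is living and takes 1/6.
Agnieszka predeceased; the 1/3 allotted to Agnieszka's branch passes to Agnieszka's issue by representation.
The 1/3 is divided into 3 equal shares of 1/9 among Czeslaw, Urszula, Grzegorz.
Czeslaw is living and takes 1/9.
Urszula is living and takes 1/9.
Grzegorz is living and takes 1/9.
Nadia is living and takes 1/3.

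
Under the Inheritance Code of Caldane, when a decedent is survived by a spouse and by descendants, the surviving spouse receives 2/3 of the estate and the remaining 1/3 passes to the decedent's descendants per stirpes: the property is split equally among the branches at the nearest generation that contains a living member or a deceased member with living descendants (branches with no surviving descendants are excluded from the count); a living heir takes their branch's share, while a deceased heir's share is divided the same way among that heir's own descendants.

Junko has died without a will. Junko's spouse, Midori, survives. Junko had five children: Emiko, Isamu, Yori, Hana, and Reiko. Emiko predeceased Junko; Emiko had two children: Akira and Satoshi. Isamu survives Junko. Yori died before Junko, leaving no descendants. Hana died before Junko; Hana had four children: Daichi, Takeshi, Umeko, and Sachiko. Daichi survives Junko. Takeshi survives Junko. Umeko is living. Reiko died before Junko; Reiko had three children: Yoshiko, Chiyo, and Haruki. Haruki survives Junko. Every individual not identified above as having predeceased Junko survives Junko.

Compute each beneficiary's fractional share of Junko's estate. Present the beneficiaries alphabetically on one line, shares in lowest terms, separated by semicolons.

Midori, as surviving spouse, takes 2/3.
The remaining 1/3 passes to Junko's descendants per stirpes.
Yori left no surviving issue, so that branch lapses and is disregarded.
The 1/3 is divided into 4 equal shares of 1/12 among Emiko, Isamu, Hana, Reiko.
Emiko predeceased; the 1/12 allotted to Emiko's branch passes to Emiko's issue by representation.
The 1/12 is divided into 2 equal shares of 1/24 among Akira, Satoshi.
Akira is living and takes 1/24.
Satoshi is living and takes 1/24.
Isamu is living and takes 1/12.
Hana predeceased; the 1/12 allotted to Hana's branch passes to Hana's issue by representation.
The 1/12 is divided into 4 equal shares of 1/48 among Daichi, Takeshi, Umeko, Sachiko.
Daichi is living and takes 1/48.
Takeshi is living and takes 1/48.
Umeko is living and takes 1/48.
Sachiko is living and takes 1/48.
Reiko predeceased; the 1/12 allotted to Reiko's branch passes to Reiko's issue by representation.
The 1/12 is divided into 3 equal shares of 1/36 among Yoshiko, Chiyo, Haruki.
Yoshiko is living and takes 1/36.
Chiyo is living and takes 1/36.
Haruki is living and takes 1/36.

Akira 1/24; Chiyo 1/36; Daichi 1/48; Haruki 1/36; Isamu 1/12; Midori 2/3; Sachiko 1/48; Satoshi 1/24; Takeshi 1/48; Umeko 1/48; Yoshiko 1/36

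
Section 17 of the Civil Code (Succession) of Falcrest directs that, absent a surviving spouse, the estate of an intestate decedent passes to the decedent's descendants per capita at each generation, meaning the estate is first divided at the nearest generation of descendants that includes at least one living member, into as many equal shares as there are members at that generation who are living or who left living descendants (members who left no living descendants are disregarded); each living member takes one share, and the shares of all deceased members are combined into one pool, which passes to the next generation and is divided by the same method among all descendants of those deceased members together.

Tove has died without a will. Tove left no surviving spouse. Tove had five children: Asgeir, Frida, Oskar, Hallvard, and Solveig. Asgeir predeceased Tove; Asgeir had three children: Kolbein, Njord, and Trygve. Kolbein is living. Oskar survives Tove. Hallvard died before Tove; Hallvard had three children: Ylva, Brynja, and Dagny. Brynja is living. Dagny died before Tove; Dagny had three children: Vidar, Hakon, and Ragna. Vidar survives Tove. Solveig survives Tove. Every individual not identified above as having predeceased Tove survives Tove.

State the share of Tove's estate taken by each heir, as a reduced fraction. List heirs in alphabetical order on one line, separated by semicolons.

There is no surviving spouse, so the entire estate passes to Tove's descendants per capita at each generation.
At generation 1 (Asgeir, Frida, Oskar, Hallvard, Solveig) there are 5 shares of (1)/5 = 1/5 each.
Living: Frida, Oskar, and Solveig — each takes 1/5.
Deceased: Asgeir and Hallvard. Their combined 2/5 is pooled and carried to generation 2.
At generation 2 (Kolbein, Njord, Trygve, Ylva, Brynja, Dagny) there are 6 shares of (2/5)/6 = 1/15 each.
Living: Kolbein, Njord, Trygve, Ylva, and Brynja — each takes 1/15.
Deceased: Dagny. That 1/15 share is carried to generation 3.
At generation 3 (Vidar, Hakon, Ragna) there are 3 shares of (1/15)/3 = 1/45 each.
Living: Vidar, Hakon, and Ragna — each takes 1/45.

Brynja 1/15; Frida 1/5; Hakon 1/45; Kolbein 1/15; Njord 1/15; Oskar 1/5; Ragna 1/45; Solveig 1/5; Trygve 1/15; Vidar 1/45; Ylva 1/15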